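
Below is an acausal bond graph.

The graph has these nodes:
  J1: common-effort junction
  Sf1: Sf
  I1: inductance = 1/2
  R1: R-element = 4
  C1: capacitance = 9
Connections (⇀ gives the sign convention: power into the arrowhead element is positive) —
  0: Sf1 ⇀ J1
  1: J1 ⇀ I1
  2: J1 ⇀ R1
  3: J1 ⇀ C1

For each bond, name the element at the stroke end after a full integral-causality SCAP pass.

bond 0 |Sf1
bond 1 |I1
bond 2 |R1
bond 3 |J1

bond 0 stroke at Sf1  (source Sf1 imposes f)
bond 1 stroke at I1  (prefer integral on I1)
bond 3 stroke at J1  (C1 outputs effort q/C1)
bond 2 stroke at R1  (J1 effort already set via bond 3)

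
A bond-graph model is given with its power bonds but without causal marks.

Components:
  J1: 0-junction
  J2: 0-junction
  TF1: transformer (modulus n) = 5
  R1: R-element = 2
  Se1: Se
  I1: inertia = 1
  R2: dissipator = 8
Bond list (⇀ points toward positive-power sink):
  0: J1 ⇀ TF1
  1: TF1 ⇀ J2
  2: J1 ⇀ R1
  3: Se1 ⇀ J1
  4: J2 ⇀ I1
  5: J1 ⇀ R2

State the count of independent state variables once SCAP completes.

1  (I1 all integral)

bond 3 |J1  (Se1: effort source, stroke at far end)
bond 0 |TF1  (0-jn J1 has e-setter on 3)
bond 2 |R1  (0-jn J1 has e-setter on 3)
bond 5 |R2  (J1 effort already set via bond 3)
bond 1 |J2  (TF1 one-in-one-out from 0)
bond 4 |I1  (0-jn J2 has e-setter on 1)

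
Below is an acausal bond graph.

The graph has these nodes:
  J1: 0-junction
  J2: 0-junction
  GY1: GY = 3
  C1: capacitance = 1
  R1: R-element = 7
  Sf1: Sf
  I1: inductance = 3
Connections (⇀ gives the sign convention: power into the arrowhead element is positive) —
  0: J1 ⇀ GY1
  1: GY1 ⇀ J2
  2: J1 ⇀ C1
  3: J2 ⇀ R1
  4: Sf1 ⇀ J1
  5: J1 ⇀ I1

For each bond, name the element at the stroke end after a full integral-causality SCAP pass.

b4 |Sf1  (source Sf1 imposes f)
b2 |J1  (C1 outputs effort q/C1)
b0 |GY1  (0-jn J1 has e-setter on 2)
b5 |I1  (common-e at J1 fixed by 2)
b1 |GY1  (GY1 both-in/both-out from 0)
b3 |J2  (J2 needs exactly one e-in)

b0 stroke at GY1
b1 stroke at GY1
b2 stroke at J1
b3 stroke at J2
b4 stroke at Sf1
b5 stroke at I1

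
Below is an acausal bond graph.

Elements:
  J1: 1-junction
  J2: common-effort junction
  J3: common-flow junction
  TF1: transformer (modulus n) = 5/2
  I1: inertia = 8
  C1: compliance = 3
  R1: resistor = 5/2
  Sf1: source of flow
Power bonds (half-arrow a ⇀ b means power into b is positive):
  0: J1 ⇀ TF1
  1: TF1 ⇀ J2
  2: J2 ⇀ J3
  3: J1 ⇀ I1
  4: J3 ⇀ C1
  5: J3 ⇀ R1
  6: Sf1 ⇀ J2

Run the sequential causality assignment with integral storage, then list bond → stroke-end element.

bond 6 →Sf1  (Sf1: flow source, stroke at near end)
bond 3 →I1  (prefer integral on I1)
bond 0 →J1  (J1 flow already set via bond 3)
bond 1 →TF1  (TF1: transformer flips bond 0)
bond 2 →J2  (closing 0-jn rule on J2)
bond 4 →J3  (1-jn J3 has f-setter on 2)
bond 5 →J3  (J3 flow already set via bond 2)

β0 stroke at J1
β1 stroke at TF1
β2 stroke at J2
β3 stroke at I1
β4 stroke at J3
β5 stroke at J3
β6 stroke at Sf1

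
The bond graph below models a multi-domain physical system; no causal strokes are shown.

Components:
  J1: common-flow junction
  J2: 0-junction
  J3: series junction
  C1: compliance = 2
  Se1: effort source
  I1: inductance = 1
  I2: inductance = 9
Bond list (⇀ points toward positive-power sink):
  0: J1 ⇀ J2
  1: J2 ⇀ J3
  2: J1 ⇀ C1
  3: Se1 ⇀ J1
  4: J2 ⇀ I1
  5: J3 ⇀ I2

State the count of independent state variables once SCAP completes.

3  (C1, I1, I2 all integral)

β3 stroke at J1  (source Se1 imposes e)
β2 stroke at J1  (C1 outputs effort q/C1)
β0 stroke at J2  (only one flow-in slot at J1)
β1 stroke at J3  (0-jn J2 has e-setter on 0)
β4 stroke at I1  (common-e at J2 fixed by 0)
β5 stroke at I2  (only one flow-in slot at J3)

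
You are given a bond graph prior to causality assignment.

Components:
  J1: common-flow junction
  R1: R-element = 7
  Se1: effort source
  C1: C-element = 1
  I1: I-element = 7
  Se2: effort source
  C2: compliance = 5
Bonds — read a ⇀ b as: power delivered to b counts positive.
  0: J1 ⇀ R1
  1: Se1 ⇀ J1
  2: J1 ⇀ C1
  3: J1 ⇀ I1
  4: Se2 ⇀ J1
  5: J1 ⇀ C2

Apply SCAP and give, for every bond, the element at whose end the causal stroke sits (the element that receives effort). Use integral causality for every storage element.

bond 0 →J1
bond 1 →J1
bond 2 →J1
bond 3 →I1
bond 4 →J1
bond 5 →J1

b1 →J1  (Se1: effort source, stroke at far end)
b4 →J1  (Se2: effort source, stroke at far end)
b2 →J1  (C1 outputs effort q/C1)
b3 →I1  (prefer integral on I1)
b0 →J1  (J1: bond 3 brought flow, rest push out)
b5 →J1  (J1: bond 3 brought flow, rest push out)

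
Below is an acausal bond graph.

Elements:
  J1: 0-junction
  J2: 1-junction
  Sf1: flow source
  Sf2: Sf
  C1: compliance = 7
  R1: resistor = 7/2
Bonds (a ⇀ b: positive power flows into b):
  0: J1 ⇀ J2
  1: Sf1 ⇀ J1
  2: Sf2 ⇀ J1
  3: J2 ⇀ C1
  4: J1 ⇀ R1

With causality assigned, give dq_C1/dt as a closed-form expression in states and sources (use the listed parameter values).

dq_C1/dt = F_Sf1 + F_Sf2 - 2*q_C1/49

#1 stroke→Sf1  (Sf1: flow source, stroke at near end)
#2 stroke→Sf2  (Sf2 fixes flow; stroke at Sf2)
#3 stroke→J2  (C1: C, integral causality)
#0 stroke→J1  (closing 1-jn rule on J2)
#4 stroke→R1  (J1: bond 0 brought effort, rest push out)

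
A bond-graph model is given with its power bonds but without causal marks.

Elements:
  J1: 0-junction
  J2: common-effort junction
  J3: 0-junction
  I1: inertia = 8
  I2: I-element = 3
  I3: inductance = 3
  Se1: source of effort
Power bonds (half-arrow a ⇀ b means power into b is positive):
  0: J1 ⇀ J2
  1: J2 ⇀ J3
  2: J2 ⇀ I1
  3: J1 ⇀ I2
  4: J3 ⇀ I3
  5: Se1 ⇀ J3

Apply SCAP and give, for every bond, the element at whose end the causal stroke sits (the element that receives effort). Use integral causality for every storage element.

β0 stroke→J1
β1 stroke→J2
β2 stroke→I1
β3 stroke→I2
β4 stroke→I3
β5 stroke→J3

β5 stroke at J3  (Se1 fixes effort; stroke away)
β1 stroke at J2  (common-e at J3 fixed by 5)
β4 stroke at I3  (common-e at J3 fixed by 5)
β0 stroke at J1  (common-e at J2 fixed by 1)
β2 stroke at I1  (J2: bond 1 brought effort, rest push out)
β3 stroke at I2  (J1 effort already set via bond 0)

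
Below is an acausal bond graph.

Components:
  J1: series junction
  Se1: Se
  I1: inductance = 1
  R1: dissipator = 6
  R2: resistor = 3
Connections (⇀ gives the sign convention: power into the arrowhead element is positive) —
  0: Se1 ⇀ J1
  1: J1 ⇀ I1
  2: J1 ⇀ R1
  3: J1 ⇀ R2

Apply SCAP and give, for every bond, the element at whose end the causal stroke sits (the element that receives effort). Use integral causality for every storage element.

#0 →J1
#1 →I1
#2 →J1
#3 →J1

b0 →J1  (Se1 (Se) sets effort on bond)
b1 →I1  (I1 integral (f out))
b2 →J1  (1-jn J1 has f-setter on 1)
b3 →J1  (1-jn J1 has f-setter on 1)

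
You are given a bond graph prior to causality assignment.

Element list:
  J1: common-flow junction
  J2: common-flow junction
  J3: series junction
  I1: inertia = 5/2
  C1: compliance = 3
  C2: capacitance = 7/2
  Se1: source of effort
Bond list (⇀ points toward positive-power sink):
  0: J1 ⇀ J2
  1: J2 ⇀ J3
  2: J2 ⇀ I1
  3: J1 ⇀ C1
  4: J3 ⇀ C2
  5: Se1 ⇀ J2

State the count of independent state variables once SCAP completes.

3  (C1, C2, I1 all integral)

b5 →J2  (Se1 (Se) sets effort on bond)
b2 →I1  (I1: I, integral causality)
b0 →J2  (J2: bond 2 brought flow, rest push out)
b1 →J2  (J2: bond 2 brought flow, rest push out)
b4 →J3  (J3: bond 1 brought flow, rest push out)
b3 →J1  (J1: bond 0 brought flow, rest push out)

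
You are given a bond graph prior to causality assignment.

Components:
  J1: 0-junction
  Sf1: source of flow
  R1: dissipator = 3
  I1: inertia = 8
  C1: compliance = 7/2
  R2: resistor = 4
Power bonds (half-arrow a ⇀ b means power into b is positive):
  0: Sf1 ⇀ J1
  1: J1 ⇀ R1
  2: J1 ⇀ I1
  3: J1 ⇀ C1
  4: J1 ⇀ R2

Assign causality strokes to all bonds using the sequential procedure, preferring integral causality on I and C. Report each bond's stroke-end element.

#0 →Sf1  (Sf1 (Sf) sets flow on bond)
#2 →I1  (I1 integral (f out))
#3 →J1  (prefer integral on C1)
#1 →R1  (J1 effort already set via bond 3)
#4 →R2  (0-jn J1 has e-setter on 3)

b0 stroke→Sf1
b1 stroke→R1
b2 stroke→I1
b3 stroke→J1
b4 stroke→R2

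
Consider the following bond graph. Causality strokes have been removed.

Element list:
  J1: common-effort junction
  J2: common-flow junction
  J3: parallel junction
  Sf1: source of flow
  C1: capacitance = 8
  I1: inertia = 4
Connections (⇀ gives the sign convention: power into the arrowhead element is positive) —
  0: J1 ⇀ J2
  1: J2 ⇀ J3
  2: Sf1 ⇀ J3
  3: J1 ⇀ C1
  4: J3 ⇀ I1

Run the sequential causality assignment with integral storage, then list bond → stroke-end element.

#0 stroke→J2
#1 stroke→J3
#2 stroke→Sf1
#3 stroke→J1
#4 stroke→I1

b2 |Sf1  (Sf1 fixes flow; stroke at Sf1)
b3 |J1  (C1 integral (e out))
b0 |J2  (J1: bond 3 brought effort, rest push out)
b1 |J3  (J2: last free bond brings flow in)
b4 |I1  (common-e at J3 fixed by 1)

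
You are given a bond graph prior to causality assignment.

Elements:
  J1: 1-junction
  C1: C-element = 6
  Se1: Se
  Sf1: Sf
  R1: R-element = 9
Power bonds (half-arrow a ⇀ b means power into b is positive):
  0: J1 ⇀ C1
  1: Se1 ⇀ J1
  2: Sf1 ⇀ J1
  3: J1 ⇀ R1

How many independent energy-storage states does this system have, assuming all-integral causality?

#1 →J1  (Se1: effort source, stroke at far end)
#2 →Sf1  (Sf1 fixes flow; stroke at Sf1)
#0 →J1  (J1: bond 2 brought flow, rest push out)
#3 →J1  (J1 flow already set via bond 2)

1  (C1 all integral)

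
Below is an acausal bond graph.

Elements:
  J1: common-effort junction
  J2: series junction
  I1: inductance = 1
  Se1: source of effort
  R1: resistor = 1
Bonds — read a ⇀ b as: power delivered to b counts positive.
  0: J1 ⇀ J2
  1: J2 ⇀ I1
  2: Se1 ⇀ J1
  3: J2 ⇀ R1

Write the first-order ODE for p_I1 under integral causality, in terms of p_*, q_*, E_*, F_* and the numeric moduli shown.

bond 2 stroke→J1  (source Se1 imposes e)
bond 0 stroke→J2  (common-e at J1 fixed by 2)
bond 1 stroke→I1  (I1 integral (f out))
bond 3 stroke→J2  (1-jn J2 has f-setter on 1)

dp_I1/dt = E_Se1 - p_I1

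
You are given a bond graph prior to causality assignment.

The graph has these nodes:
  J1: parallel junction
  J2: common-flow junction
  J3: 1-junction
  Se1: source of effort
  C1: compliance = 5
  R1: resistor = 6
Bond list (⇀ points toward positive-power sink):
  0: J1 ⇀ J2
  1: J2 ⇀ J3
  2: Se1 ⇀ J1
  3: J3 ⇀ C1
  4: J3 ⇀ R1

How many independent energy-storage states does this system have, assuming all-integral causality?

b2 stroke at J1  (Se1 fixes effort; stroke away)
b0 stroke at J2  (common-e at J1 fixed by 2)
b1 stroke at J3  (J2 needs exactly one f-in)
b3 stroke at J3  (C1 integral (e out))
b4 stroke at R1  (J3: last free bond brings flow in)

1  (C1 all integral)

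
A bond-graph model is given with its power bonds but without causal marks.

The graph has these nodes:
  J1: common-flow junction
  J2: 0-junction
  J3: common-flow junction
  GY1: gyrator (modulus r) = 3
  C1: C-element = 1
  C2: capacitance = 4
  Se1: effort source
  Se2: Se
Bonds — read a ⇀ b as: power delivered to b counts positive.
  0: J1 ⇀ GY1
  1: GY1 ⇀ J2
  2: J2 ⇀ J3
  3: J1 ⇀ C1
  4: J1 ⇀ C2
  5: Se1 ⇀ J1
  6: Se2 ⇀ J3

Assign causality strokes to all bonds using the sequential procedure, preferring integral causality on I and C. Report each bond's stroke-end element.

#5 |J1  (Se1 (Se) sets effort on bond)
#6 |J3  (Se2 fixes effort; stroke away)
#2 |J2  (closing 1-jn rule on J3)
#1 |GY1  (common-e at J2 fixed by 2)
#0 |GY1  (GY1 both-in/both-out from 1)
#3 |J1  (common-f at J1 fixed by 0)
#4 |J1  (common-f at J1 fixed by 0)

#0 stroke at GY1
#1 stroke at GY1
#2 stroke at J2
#3 stroke at J1
#4 stroke at J1
#5 stroke at J1
#6 stroke at J3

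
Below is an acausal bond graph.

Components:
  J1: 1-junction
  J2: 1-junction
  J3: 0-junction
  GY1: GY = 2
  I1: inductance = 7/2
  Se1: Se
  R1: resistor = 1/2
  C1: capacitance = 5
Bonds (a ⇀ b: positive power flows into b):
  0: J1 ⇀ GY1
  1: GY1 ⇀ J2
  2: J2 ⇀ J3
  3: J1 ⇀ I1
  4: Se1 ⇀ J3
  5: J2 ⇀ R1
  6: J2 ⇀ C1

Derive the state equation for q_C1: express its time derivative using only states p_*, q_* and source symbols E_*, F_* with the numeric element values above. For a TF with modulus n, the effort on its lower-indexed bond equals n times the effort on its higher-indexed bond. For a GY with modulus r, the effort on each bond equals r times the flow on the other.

bond 4 |J3  (Se1 fixes effort; stroke away)
bond 2 |J2  (0-jn J3 has e-setter on 4)
bond 3 |I1  (prefer integral on I1)
bond 0 |J1  (J1: bond 3 brought flow, rest push out)
bond 1 |J2  (GY1 both-in/both-out from 0)
bond 6 |J2  (C1: C, integral causality)
bond 5 |R1  (J2: last free bond brings flow in)

dq_C1/dt = -2*E_Se1 + 8*p_I1/7 - 2*q_C1/5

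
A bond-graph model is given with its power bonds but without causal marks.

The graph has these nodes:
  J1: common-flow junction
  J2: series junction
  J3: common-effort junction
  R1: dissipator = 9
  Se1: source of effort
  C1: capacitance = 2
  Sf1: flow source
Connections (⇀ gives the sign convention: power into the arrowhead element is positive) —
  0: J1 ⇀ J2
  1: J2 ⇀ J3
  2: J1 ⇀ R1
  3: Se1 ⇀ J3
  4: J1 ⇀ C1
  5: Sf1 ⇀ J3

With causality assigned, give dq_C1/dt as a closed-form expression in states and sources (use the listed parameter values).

β3 stroke→J3  (source Se1 imposes e)
β5 stroke→Sf1  (Sf1 fixes flow; stroke at Sf1)
β1 stroke→J2  (J3: bond 3 brought effort, rest push out)
β0 stroke→J1  (J2 needs exactly one f-in)
β4 stroke→J1  (prefer integral on C1)
β2 stroke→R1  (J1 needs exactly one f-in)

dq_C1/dt = -E_Se1/9 - q_C1/18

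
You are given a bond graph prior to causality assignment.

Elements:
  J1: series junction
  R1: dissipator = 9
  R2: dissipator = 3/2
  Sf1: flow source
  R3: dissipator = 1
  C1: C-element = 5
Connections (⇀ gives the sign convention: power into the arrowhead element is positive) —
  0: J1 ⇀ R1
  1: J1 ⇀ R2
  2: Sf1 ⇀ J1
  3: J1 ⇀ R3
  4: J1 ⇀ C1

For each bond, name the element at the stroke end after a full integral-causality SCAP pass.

b0 →J1
b1 →J1
b2 →Sf1
b3 →J1
b4 →J1

#2 |Sf1  (Sf1 (Sf) sets flow on bond)
#0 |J1  (common-f at J1 fixed by 2)
#1 |J1  (J1 flow already set via bond 2)
#3 |J1  (common-f at J1 fixed by 2)
#4 |J1  (J1 flow already set via bond 2)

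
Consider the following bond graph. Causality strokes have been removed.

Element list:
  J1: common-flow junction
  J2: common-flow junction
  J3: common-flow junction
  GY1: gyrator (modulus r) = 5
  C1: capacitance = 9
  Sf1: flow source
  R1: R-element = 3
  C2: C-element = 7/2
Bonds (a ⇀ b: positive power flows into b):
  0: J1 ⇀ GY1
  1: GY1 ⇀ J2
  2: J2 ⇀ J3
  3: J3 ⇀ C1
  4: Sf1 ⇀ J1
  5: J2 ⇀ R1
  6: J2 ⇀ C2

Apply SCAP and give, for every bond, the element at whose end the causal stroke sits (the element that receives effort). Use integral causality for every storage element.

#0 |J1
#1 |J2
#2 |J2
#3 |J3
#4 |Sf1
#5 |R1
#6 |J2

bond 4 stroke→Sf1  (source Sf1 imposes f)
bond 0 stroke→J1  (common-f at J1 fixed by 4)
bond 1 stroke→J2  (GY GY1: same side as bond 0)
bond 3 stroke→J3  (C1 integral (e out))
bond 2 stroke→J2  (J3: last free bond brings flow in)
bond 6 stroke→J2  (C2 outputs effort q/C2)
bond 5 stroke→R1  (only one flow-in slot at J2)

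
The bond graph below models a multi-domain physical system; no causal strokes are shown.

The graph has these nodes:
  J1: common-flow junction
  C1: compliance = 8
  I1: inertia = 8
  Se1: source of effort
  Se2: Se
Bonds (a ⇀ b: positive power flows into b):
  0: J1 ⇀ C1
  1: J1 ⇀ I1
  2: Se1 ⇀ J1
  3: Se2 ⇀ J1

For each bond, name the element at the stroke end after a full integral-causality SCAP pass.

bond 2 stroke→J1  (Se1 fixes effort; stroke away)
bond 3 stroke→J1  (Se2: effort source, stroke at far end)
bond 0 stroke→J1  (C1: C, integral causality)
bond 1 stroke→I1  (closing 1-jn rule on J1)

b0 stroke at J1
b1 stroke at I1
b2 stroke at J1
b3 stroke at J1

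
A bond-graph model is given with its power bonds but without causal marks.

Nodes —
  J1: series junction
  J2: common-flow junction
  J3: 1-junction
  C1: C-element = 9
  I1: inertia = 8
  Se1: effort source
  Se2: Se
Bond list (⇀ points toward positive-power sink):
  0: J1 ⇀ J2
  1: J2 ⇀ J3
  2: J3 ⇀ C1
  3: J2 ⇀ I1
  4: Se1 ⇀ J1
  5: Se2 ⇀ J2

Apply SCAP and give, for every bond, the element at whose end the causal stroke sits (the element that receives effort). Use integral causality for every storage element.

β0 stroke→J2
β1 stroke→J2
β2 stroke→J3
β3 stroke→I1
β4 stroke→J1
β5 stroke→J2

b4 stroke at J1  (source Se1 imposes e)
b5 stroke at J2  (Se2 (Se) sets effort on bond)
b0 stroke at J2  (J1 needs exactly one f-in)
b2 stroke at J3  (prefer integral on C1)
b1 stroke at J2  (J3 needs exactly one f-in)
b3 stroke at I1  (J2 needs exactly one f-in)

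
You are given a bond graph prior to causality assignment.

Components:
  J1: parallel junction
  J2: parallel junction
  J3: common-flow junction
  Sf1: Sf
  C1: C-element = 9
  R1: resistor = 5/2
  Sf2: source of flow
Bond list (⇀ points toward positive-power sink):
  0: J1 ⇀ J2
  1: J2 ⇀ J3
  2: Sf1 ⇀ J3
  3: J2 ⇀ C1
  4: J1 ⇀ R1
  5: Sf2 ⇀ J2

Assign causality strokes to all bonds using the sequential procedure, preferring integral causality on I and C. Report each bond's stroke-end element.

b0 stroke→J1
b1 stroke→J3
b2 stroke→Sf1
b3 stroke→J2
b4 stroke→R1
b5 stroke→Sf2

β2 |Sf1  (Sf1: flow source, stroke at near end)
β5 |Sf2  (Sf2 (Sf) sets flow on bond)
β1 |J3  (J3: bond 2 brought flow, rest push out)
β3 |J2  (prefer integral on C1)
β0 |J1  (0-jn J2 has e-setter on 3)
β4 |R1  (common-e at J1 fixed by 0)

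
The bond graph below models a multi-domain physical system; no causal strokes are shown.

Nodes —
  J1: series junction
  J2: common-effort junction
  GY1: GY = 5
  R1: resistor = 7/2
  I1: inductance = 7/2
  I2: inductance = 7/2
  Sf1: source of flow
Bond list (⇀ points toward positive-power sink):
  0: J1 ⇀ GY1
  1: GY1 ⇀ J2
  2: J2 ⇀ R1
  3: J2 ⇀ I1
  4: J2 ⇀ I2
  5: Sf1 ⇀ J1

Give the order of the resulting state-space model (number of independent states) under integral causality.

2  (I1, I2 all integral)

bond 5 stroke→Sf1  (Sf1: flow source, stroke at near end)
bond 0 stroke→J1  (1-jn J1 has f-setter on 5)
bond 1 stroke→J2  (GY GY1: same side as bond 0)
bond 2 stroke→R1  (J2 effort already set via bond 1)
bond 3 stroke→I1  (0-jn J2 has e-setter on 1)
bond 4 stroke→I2  (J2 effort already set via bond 1)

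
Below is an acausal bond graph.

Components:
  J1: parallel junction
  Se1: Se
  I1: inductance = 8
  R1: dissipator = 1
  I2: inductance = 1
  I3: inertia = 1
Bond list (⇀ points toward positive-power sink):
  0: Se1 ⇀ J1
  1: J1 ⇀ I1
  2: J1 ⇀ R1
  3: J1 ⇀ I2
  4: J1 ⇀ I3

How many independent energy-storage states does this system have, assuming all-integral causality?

b0 |J1  (source Se1 imposes e)
b1 |I1  (J1: bond 0 brought effort, rest push out)
b2 |R1  (J1 effort already set via bond 0)
b3 |I2  (common-e at J1 fixed by 0)
b4 |I3  (J1: bond 0 brought effort, rest push out)

3  (I1, I2, I3 all integral)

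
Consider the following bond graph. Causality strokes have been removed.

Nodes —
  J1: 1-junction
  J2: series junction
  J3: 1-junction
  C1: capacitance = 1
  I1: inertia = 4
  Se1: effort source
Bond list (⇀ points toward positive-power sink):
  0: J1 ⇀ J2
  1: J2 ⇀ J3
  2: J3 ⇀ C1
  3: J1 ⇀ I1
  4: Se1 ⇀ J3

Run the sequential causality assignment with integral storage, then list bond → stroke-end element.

#4 stroke at J3  (Se1: effort source, stroke at far end)
#2 stroke at J3  (C1 integral (e out))
#1 stroke at J2  (J3: last free bond brings flow in)
#0 stroke at J1  (closing 1-jn rule on J2)
#3 stroke at I1  (J1 needs exactly one f-in)

b0 |J1
b1 |J2
b2 |J3
b3 |I1
b4 |J3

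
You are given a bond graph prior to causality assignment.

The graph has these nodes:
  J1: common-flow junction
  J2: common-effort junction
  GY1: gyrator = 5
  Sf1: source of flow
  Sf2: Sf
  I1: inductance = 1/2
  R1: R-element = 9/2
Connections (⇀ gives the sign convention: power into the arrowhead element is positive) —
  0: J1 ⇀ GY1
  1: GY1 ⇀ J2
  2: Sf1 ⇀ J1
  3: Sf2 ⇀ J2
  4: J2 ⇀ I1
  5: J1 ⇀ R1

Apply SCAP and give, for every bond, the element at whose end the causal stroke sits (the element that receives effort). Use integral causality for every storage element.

bond 2 stroke→Sf1  (Sf1: flow source, stroke at near end)
bond 3 stroke→Sf2  (Sf2: flow source, stroke at near end)
bond 0 stroke→J1  (J1 flow already set via bond 2)
bond 5 stroke→J1  (J1 flow already set via bond 2)
bond 1 stroke→J2  (GY1 both-in/both-out from 0)
bond 4 stroke→I1  (0-jn J2 has e-setter on 1)

β0 →J1
β1 →J2
β2 →Sf1
β3 →Sf2
β4 →I1
β5 →J1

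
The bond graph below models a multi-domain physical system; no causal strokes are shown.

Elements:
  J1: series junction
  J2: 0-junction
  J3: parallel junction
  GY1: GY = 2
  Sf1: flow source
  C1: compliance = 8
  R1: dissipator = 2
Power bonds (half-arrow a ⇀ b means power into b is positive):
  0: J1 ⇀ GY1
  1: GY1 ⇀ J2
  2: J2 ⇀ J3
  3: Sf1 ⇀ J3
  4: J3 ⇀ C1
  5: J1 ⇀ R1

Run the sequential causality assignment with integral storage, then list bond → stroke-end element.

#0 stroke at GY1
#1 stroke at GY1
#2 stroke at J2
#3 stroke at Sf1
#4 stroke at J3
#5 stroke at J1

#3 stroke at Sf1  (Sf1: flow source, stroke at near end)
#4 stroke at J3  (prefer integral on C1)
#2 stroke at J2  (J3 effort already set via bond 4)
#1 stroke at GY1  (0-jn J2 has e-setter on 2)
#0 stroke at GY1  (GY1: gyrator matches bond 1)
#5 stroke at J1  (common-f at J1 fixed by 0)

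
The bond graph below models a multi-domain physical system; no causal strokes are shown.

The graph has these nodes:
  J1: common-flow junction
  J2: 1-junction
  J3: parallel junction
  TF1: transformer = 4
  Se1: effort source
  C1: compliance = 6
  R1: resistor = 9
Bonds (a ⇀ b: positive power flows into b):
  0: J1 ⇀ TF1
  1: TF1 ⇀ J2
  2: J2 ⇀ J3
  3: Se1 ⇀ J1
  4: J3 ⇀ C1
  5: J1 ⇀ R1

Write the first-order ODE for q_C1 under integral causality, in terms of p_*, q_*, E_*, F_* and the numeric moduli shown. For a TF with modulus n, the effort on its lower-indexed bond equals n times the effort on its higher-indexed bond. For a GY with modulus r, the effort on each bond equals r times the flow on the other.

#3 stroke→J1  (Se1 (Se) sets effort on bond)
#4 stroke→J3  (C1 outputs effort q/C1)
#2 stroke→J2  (0-jn J3 has e-setter on 4)
#1 stroke→TF1  (closing 1-jn rule on J2)
#0 stroke→J1  (TF1 one-in-one-out from 1)
#5 stroke→R1  (only one flow-in slot at J1)

dq_C1/dt = 4*E_Se1/9 - 8*q_C1/27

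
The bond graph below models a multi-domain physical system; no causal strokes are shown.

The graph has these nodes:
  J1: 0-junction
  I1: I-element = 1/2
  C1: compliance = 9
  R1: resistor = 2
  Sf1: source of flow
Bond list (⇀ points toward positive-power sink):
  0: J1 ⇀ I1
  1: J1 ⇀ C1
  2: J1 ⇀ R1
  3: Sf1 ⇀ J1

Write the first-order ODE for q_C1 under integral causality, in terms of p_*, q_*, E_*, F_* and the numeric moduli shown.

dq_C1/dt = F_Sf1 - 2*p_I1 - q_C1/18

#3 →Sf1  (Sf1: flow source, stroke at near end)
#0 →I1  (I1: I, integral causality)
#1 →J1  (C1 outputs effort q/C1)
#2 →R1  (common-e at J1 fixed by 1)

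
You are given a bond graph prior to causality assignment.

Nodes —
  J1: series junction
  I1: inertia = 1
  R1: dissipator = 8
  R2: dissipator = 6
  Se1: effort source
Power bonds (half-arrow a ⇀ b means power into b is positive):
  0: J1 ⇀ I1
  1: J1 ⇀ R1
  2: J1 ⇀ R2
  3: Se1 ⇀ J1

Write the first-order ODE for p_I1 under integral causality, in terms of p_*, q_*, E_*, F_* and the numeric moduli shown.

β3 stroke at J1  (Se1: effort source, stroke at far end)
β0 stroke at I1  (I1 outputs flow p/I1)
β1 stroke at J1  (common-f at J1 fixed by 0)
β2 stroke at J1  (common-f at J1 fixed by 0)

dp_I1/dt = E_Se1 - 14*p_I1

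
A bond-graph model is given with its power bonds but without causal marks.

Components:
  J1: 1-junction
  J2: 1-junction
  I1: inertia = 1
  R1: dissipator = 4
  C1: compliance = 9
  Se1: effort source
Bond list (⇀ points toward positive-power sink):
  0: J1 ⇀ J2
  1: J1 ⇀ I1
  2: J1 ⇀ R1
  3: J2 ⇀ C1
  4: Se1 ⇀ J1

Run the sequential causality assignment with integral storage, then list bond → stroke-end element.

β4 |J1  (Se1 (Se) sets effort on bond)
β1 |I1  (I1 integral (f out))
β0 |J1  (1-jn J1 has f-setter on 1)
β2 |J1  (1-jn J1 has f-setter on 1)
β3 |J2  (common-f at J2 fixed by 0)

bond 0 stroke at J1
bond 1 stroke at I1
bond 2 stroke at J1
bond 3 stroke at J2
bond 4 stroke at J1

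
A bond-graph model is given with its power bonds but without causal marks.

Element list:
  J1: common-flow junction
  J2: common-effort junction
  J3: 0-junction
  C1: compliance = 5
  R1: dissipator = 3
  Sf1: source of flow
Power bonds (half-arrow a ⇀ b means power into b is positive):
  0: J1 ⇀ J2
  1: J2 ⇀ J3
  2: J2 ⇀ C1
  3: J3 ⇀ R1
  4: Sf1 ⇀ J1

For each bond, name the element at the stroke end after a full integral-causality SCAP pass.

bond 4 |Sf1  (Sf1 fixes flow; stroke at Sf1)
bond 0 |J1  (J1: bond 4 brought flow, rest push out)
bond 2 |J2  (C1: C, integral causality)
bond 1 |J3  (0-jn J2 has e-setter on 2)
bond 3 |R1  (0-jn J3 has e-setter on 1)

bond 0 |J1
bond 1 |J3
bond 2 |J2
bond 3 |R1
bond 4 |Sf1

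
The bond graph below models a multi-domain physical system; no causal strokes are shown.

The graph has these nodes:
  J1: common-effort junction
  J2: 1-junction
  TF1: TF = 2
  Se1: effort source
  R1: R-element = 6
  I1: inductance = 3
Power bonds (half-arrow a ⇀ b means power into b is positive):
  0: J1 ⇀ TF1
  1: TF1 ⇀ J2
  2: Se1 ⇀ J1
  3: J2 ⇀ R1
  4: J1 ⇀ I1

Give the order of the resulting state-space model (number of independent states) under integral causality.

β2 stroke→J1  (Se1: effort source, stroke at far end)
β0 stroke→TF1  (common-e at J1 fixed by 2)
β4 stroke→I1  (J1 effort already set via bond 2)
β1 stroke→J2  (through TF1, causality passes straight; one stroke at TF1)
β3 stroke→R1  (closing 1-jn rule on J2)

1  (I1 all integral)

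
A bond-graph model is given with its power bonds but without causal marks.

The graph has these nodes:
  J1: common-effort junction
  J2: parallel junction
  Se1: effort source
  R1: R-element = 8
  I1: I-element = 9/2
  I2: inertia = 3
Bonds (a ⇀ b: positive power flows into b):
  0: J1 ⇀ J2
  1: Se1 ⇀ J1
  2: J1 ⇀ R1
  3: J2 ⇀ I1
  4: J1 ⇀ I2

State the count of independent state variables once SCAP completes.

b1 stroke at J1  (Se1 (Se) sets effort on bond)
b0 stroke at J2  (J1 effort already set via bond 1)
b2 stroke at R1  (J1: bond 1 brought effort, rest push out)
b4 stroke at I2  (0-jn J1 has e-setter on 1)
b3 stroke at I1  (0-jn J2 has e-setter on 0)

2  (I1, I2 all integral)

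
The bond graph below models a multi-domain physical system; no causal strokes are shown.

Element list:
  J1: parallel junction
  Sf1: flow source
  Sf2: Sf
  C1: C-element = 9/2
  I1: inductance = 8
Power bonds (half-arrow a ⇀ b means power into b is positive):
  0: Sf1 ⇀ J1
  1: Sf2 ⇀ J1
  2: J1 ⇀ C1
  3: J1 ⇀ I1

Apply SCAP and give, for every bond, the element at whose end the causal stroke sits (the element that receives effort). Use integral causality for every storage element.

#0 stroke at Sf1
#1 stroke at Sf2
#2 stroke at J1
#3 stroke at I1

#0 stroke at Sf1  (source Sf1 imposes f)
#1 stroke at Sf2  (source Sf2 imposes f)
#2 stroke at J1  (C1: C, integral causality)
#3 stroke at I1  (0-jn J1 has e-setter on 2)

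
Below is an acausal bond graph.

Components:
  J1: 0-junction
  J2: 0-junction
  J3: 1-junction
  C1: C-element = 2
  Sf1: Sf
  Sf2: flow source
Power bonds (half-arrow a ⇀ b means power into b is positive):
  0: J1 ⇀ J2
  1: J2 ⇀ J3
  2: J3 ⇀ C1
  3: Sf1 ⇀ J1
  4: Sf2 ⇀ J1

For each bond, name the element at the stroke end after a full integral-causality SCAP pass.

β0 stroke→J1
β1 stroke→J2
β2 stroke→J3
β3 stroke→Sf1
β4 stroke→Sf2

β3 stroke→Sf1  (source Sf1 imposes f)
β4 stroke→Sf2  (Sf2 fixes flow; stroke at Sf2)
β0 stroke→J1  (only one effort-in slot at J1)
β1 stroke→J2  (J2 needs exactly one e-in)
β2 stroke→J3  (common-f at J3 fixed by 1)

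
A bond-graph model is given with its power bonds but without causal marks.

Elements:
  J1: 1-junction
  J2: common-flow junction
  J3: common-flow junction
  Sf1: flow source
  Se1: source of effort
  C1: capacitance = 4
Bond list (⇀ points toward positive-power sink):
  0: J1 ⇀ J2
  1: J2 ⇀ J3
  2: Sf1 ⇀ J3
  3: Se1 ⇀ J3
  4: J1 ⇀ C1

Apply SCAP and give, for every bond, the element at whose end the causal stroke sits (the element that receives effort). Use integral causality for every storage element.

b0 stroke at J2
b1 stroke at J3
b2 stroke at Sf1
b3 stroke at J3
b4 stroke at J1

#2 |Sf1  (source Sf1 imposes f)
#3 |J3  (Se1 fixes effort; stroke away)
#1 |J3  (common-f at J3 fixed by 2)
#0 |J2  (J2 flow already set via bond 1)
#4 |J1  (J1: bond 0 brought flow, rest push out)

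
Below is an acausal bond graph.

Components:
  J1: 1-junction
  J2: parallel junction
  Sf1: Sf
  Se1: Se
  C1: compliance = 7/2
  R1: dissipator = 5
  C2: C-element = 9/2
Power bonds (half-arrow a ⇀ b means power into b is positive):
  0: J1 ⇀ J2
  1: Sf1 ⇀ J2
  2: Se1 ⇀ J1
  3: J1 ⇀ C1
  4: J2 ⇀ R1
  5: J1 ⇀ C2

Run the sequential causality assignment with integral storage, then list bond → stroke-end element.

bond 1 |Sf1  (Sf1 fixes flow; stroke at Sf1)
bond 2 |J1  (source Se1 imposes e)
bond 3 |J1  (prefer integral on C1)
bond 5 |J1  (C2 outputs effort q/C2)
bond 0 |J2  (J1 needs exactly one f-in)
bond 4 |R1  (0-jn J2 has e-setter on 0)

β0 stroke→J2
β1 stroke→Sf1
β2 stroke→J1
β3 stroke→J1
β4 stroke→R1
β5 stroke→J1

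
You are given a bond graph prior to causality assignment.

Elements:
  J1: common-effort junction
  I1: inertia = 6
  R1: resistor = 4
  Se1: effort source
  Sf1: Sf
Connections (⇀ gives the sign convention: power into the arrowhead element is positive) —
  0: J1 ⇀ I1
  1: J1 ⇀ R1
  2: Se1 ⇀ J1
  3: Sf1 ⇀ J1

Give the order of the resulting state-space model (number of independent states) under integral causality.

β2 →J1  (Se1: effort source, stroke at far end)
β3 →Sf1  (Sf1: flow source, stroke at near end)
β0 →I1  (J1 effort already set via bond 2)
β1 →R1  (common-e at J1 fixed by 2)

1  (I1 all integral)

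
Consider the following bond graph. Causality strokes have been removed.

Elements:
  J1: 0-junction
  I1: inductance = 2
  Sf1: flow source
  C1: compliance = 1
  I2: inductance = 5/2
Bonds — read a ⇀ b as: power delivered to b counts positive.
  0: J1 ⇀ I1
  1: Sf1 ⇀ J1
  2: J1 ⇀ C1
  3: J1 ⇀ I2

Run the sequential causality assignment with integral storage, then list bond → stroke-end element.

b1 |Sf1  (Sf1 (Sf) sets flow on bond)
b0 |I1  (I1 outputs flow p/I1)
b2 |J1  (C1: C, integral causality)
b3 |I2  (J1: bond 2 brought effort, rest push out)

β0 stroke at I1
β1 stroke at Sf1
β2 stroke at J1
β3 stroke at I2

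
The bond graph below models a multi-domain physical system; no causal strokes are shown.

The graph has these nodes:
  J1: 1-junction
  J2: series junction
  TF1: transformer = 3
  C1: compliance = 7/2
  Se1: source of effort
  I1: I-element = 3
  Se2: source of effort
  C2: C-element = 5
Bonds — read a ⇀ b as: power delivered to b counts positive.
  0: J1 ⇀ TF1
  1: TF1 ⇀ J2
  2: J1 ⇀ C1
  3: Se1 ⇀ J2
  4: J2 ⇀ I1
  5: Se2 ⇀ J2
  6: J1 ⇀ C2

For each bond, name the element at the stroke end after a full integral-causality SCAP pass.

bond 0 stroke at TF1
bond 1 stroke at J2
bond 2 stroke at J1
bond 3 stroke at J2
bond 4 stroke at I1
bond 5 stroke at J2
bond 6 stroke at J1

#3 stroke→J2  (source Se1 imposes e)
#5 stroke→J2  (Se2 fixes effort; stroke away)
#2 stroke→J1  (prefer integral on C1)
#4 stroke→I1  (I1 outputs flow p/I1)
#1 stroke→J2  (J2: bond 4 brought flow, rest push out)
#0 stroke→TF1  (through TF1, causality passes straight; one stroke at TF1)
#6 stroke→J1  (common-f at J1 fixed by 0)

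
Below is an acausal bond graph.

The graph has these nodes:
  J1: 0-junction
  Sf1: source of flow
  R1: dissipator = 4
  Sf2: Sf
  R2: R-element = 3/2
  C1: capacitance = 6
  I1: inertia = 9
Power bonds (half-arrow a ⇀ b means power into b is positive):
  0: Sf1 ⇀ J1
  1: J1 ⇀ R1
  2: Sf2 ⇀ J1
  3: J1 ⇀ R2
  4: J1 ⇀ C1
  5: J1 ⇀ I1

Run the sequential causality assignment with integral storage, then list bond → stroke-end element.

bond 0 |Sf1  (Sf1 (Sf) sets flow on bond)
bond 2 |Sf2  (source Sf2 imposes f)
bond 4 |J1  (C1: C, integral causality)
bond 1 |R1  (0-jn J1 has e-setter on 4)
bond 3 |R2  (J1 effort already set via bond 4)
bond 5 |I1  (J1: bond 4 brought effort, rest push out)

β0 stroke→Sf1
β1 stroke→R1
β2 stroke→Sf2
β3 stroke→R2
β4 stroke→J1
β5 stroke→I1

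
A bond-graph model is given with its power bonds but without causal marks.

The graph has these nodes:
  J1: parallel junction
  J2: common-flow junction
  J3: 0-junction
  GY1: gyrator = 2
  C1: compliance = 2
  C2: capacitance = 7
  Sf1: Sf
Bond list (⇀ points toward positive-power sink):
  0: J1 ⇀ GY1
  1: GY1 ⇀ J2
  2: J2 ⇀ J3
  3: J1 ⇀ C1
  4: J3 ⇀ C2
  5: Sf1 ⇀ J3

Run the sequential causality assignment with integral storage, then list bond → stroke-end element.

#0 →GY1
#1 →GY1
#2 →J2
#3 →J1
#4 →J3
#5 →Sf1

bond 5 stroke at Sf1  (Sf1 (Sf) sets flow on bond)
bond 3 stroke at J1  (C1 outputs effort q/C1)
bond 0 stroke at GY1  (common-e at J1 fixed by 3)
bond 1 stroke at GY1  (GY1: gyrator matches bond 0)
bond 2 stroke at J2  (J2: bond 1 brought flow, rest push out)
bond 4 stroke at J3  (only one effort-in slot at J3)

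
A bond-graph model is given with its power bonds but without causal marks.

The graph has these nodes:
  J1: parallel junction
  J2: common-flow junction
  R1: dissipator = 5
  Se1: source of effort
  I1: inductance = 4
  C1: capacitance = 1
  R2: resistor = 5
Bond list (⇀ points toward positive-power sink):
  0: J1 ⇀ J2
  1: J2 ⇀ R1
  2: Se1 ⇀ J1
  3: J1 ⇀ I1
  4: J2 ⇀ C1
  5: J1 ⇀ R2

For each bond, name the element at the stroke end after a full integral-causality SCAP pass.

bond 2 stroke→J1  (Se1 (Se) sets effort on bond)
bond 0 stroke→J2  (0-jn J1 has e-setter on 2)
bond 3 stroke→I1  (0-jn J1 has e-setter on 2)
bond 5 stroke→R2  (0-jn J1 has e-setter on 2)
bond 4 stroke→J2  (C1: C, integral causality)
bond 1 stroke→R1  (J2: last free bond brings flow in)

bond 0 |J2
bond 1 |R1
bond 2 |J1
bond 3 |I1
bond 4 |J2
bond 5 |R2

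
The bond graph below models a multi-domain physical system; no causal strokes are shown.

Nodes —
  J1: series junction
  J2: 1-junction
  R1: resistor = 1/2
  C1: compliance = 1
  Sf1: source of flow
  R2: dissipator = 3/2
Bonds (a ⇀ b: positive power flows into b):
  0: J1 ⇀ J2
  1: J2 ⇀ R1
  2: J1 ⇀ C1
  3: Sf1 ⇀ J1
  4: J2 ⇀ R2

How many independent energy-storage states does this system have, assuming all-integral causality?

1  (C1 all integral)

β3 stroke at Sf1  (source Sf1 imposes f)
β0 stroke at J1  (1-jn J1 has f-setter on 3)
β2 stroke at J1  (J1 flow already set via bond 3)
β1 stroke at J2  (common-f at J2 fixed by 0)
β4 stroke at J2  (1-jn J2 has f-setter on 0)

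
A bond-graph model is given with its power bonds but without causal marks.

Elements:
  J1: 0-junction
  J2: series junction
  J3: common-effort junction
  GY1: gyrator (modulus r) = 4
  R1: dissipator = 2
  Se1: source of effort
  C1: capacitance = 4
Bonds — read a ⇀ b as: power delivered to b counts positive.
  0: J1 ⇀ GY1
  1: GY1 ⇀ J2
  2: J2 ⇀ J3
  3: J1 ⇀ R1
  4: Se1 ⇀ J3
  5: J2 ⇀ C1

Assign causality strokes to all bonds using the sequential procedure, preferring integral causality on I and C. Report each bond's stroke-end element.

β0 stroke→GY1
β1 stroke→GY1
β2 stroke→J2
β3 stroke→J1
β4 stroke→J3
β5 stroke→J2

β4 |J3  (Se1 fixes effort; stroke away)
β2 |J2  (J3: bond 4 brought effort, rest push out)
β5 |J2  (C1 outputs effort q/C1)
β1 |GY1  (only one flow-in slot at J2)
β0 |GY1  (through GY1, causality inverts; strokes same side of GY1)
β3 |J1  (J1 needs exactly one e-in)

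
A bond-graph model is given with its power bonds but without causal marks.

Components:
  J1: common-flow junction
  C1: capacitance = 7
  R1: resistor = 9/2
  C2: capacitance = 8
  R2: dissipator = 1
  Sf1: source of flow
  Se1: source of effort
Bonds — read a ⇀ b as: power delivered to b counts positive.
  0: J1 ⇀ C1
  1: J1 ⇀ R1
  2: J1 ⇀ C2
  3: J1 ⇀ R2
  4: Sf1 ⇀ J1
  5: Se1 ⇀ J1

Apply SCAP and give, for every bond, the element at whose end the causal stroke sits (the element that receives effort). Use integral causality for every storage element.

b0 stroke at J1
b1 stroke at J1
b2 stroke at J1
b3 stroke at J1
b4 stroke at Sf1
b5 stroke at J1

β4 stroke→Sf1  (Sf1 fixes flow; stroke at Sf1)
β5 stroke→J1  (Se1 fixes effort; stroke away)
β0 stroke→J1  (1-jn J1 has f-setter on 4)
β1 stroke→J1  (J1 flow already set via bond 4)
β2 stroke→J1  (common-f at J1 fixed by 4)
β3 stroke→J1  (J1: bond 4 brought flow, rest push out)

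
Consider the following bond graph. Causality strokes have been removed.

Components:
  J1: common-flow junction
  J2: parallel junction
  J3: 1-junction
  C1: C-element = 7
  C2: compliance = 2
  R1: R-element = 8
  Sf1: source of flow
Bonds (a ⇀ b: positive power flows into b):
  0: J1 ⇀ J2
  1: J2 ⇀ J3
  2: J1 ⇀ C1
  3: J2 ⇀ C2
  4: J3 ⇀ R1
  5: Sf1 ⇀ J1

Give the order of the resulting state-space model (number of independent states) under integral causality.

2  (C1, C2 all integral)

β5 |Sf1  (Sf1: flow source, stroke at near end)
β0 |J1  (common-f at J1 fixed by 5)
β2 |J1  (1-jn J1 has f-setter on 5)
β3 |J2  (C2 outputs effort q/C2)
β1 |J3  (J2 effort already set via bond 3)
β4 |R1  (closing 1-jn rule on J3)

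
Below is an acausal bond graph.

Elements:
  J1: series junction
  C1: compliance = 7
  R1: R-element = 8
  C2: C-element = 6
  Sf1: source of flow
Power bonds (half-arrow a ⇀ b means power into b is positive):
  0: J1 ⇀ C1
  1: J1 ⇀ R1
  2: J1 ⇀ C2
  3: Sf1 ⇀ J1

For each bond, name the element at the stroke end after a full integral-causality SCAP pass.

b0 stroke at J1
b1 stroke at J1
b2 stroke at J1
b3 stroke at Sf1

#3 stroke→Sf1  (Sf1: flow source, stroke at near end)
#0 stroke→J1  (J1: bond 3 brought flow, rest push out)
#1 stroke→J1  (J1: bond 3 brought flow, rest push out)
#2 stroke→J1  (J1: bond 3 brought flow, rest push out)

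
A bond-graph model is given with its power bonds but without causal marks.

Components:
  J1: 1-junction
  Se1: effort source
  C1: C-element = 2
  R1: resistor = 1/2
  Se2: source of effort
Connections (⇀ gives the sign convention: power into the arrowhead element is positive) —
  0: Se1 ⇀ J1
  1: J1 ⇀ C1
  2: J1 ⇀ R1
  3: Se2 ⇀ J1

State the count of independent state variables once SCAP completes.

β0 stroke at J1  (Se1 (Se) sets effort on bond)
β3 stroke at J1  (source Se2 imposes e)
β1 stroke at J1  (prefer integral on C1)
β2 stroke at R1  (J1: last free bond brings flow in)

1  (C1 all integral)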